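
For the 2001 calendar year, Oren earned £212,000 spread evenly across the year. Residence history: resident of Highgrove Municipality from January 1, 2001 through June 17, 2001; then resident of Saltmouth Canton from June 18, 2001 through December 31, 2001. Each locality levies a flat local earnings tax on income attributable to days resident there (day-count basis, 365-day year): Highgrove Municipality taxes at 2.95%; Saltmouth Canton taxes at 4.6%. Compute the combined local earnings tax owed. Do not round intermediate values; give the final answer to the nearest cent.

£8,141.96

Highgrove Municipality, January 1 – June 17, 2001: 168 days → £212,000 × 2.95% × 168/365 = £2,878.5534
Saltmouth Canton, June 18 – December 31, 2001: 197 days → £212,000 × 4.6% × 197/365 = £5,263.4082
Total = £8,141.9616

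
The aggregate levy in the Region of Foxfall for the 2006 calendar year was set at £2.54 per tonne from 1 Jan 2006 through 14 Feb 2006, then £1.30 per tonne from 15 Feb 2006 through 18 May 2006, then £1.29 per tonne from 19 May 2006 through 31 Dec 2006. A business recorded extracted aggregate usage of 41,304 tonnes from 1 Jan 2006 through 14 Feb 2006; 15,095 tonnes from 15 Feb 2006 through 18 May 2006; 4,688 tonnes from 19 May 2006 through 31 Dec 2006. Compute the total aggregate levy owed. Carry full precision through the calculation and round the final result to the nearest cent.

£130583.18

1 Jan – 14 Feb 2006: 41,304 tonnes at £2.54/tonne → £104912.16
15 Feb – 18 May 2006: 15,095 tonnes at £1.30/tonne → £19623.50
19 May – 31 Dec 2006: 4,688 tonnes at £1.29/tonne → £6047.52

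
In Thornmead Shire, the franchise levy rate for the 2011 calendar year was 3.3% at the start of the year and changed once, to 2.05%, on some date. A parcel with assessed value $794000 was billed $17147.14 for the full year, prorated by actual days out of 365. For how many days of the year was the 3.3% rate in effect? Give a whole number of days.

Let d = days at the first rate; then 365 − d days at the second rate.
$794000 × [3.3%·d + 2.05%·(365−d)] / 365 = $17147.14
Solving gives d = 32, so the new rate took effect on 2 Feb 2011.

32 days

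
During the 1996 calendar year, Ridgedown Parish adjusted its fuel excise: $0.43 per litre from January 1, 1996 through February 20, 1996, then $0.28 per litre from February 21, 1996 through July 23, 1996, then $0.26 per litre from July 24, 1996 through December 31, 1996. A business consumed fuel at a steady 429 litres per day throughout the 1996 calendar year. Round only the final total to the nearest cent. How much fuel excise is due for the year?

$45864.39

January 1 – February 20, 1996: 51 days × 429 litres/day = 21,879 litres at $0.43/litre → $9407.97
February 21 – July 23, 1996: 154 days × 429 litres/day = 66,066 litres at $0.28/litre → $18498.48
July 24 – December 31, 1996: 161 days × 429 litres/day = 69,069 litres at $0.26/litre → $17957.94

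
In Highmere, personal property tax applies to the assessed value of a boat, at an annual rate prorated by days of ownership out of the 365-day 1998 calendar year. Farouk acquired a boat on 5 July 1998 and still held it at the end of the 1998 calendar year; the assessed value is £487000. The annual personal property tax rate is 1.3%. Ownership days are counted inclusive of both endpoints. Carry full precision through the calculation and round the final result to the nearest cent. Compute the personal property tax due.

Days held (5 July – 31 December 1998): 180 out of 365
Tax = £487000 × 1.3% × 180/365 = £3122.1370

£3122.14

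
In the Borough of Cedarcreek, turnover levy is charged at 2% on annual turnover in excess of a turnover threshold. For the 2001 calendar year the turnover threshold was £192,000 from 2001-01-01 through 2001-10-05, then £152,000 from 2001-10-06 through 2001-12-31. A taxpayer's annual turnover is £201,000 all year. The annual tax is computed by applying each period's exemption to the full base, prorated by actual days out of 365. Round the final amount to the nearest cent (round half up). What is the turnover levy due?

2001-01-01 to 2001-10-05: 278 days, exemption £192,000 → (£201,000 − £192,000) × 2% × 278/365 = £137.0959
2001-10-06 to 2001-12-31: 87 days, exemption £152,000 → (£201,000 − £152,000) × 2% × 87/365 = £233.5890
Total = £370.6849

£370.68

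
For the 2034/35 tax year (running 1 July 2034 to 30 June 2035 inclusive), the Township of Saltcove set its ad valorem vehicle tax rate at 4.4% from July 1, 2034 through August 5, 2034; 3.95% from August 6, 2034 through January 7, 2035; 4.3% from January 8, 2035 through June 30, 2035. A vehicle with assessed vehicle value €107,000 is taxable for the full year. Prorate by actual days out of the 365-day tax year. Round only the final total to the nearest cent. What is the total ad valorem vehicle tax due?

July 1 – August 5, 2034: 36 days at 4.4% → €107,000 × 4.4% × 36/365 = €464.3507
August 6, 2034 – January 7, 2035: 155 days at 3.95% → €107,000 × 3.95% × 155/365 = €1,794.8151
January 8 – June 30, 2035: 174 days at 4.3% → €107,000 × 4.3% × 174/365 = €2,193.3534
Total = €4,452.5192

€4,452.52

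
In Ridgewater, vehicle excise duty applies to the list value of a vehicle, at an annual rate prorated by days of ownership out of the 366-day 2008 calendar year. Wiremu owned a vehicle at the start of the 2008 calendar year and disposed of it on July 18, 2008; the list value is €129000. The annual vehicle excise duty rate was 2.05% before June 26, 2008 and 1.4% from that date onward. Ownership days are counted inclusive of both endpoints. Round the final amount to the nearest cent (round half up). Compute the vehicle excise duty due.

€1392.39

January 1 – June 25, 2008: 177 days at 2.05% → €129000 × 2.05% × 177/366 = €1278.8975
June 26 – July 18, 2008: 23 days at 1.4% → €129000 × 1.4% × 23/366 = €113.4918
Total = €1392.3893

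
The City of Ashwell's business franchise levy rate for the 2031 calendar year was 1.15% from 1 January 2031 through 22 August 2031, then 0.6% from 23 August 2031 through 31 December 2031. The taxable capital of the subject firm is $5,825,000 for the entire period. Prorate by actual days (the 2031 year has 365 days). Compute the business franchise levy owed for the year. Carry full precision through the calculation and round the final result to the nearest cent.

1 January – 22 August 2031: 234 days at 1.15% → $5,825,000 × 1.15% × 234/365 = $42,945.4110
23 August – 31 December 2031: 131 days at 0.6% → $5,825,000 × 0.6% × 131/365 = $12,543.6986
Total = $55,489.1096

$55,489.11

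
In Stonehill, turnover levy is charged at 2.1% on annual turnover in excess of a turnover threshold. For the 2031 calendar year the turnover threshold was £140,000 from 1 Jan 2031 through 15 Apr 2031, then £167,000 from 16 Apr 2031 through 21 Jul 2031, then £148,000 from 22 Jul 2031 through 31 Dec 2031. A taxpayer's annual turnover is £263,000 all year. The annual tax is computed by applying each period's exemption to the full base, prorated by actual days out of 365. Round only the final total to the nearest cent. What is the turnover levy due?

£2,357.29

1 Jan – 15 Apr 2031: 105 days, exemption £140,000 → (£263,000 − £140,000) × 2.1% × 105/365 = £743.0548
16 Apr – 21 Jul 2031: 97 days, exemption £167,000 → (£263,000 − £167,000) × 2.1% × 97/365 = £535.7589
22 Jul – 31 Dec 2031: 163 days, exemption £148,000 → (£263,000 − £148,000) × 2.1% × 163/365 = £1,078.4795
Total = £2,357.2932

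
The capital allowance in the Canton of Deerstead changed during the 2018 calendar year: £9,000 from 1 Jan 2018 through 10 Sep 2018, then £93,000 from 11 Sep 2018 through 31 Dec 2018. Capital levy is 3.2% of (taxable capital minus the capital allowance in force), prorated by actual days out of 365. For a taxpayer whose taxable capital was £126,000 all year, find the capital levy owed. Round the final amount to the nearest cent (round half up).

1 Jan – 10 Sep 2018: 253 days, exemption £9,000 → (£126,000 − £9,000) × 3.2% × 253/365 = £2,595.1562
11 Sep – 31 Dec 2018: 112 days, exemption £93,000 → (£126,000 − £93,000) × 3.2% × 112/365 = £324.0329
Total = £2,919.1890

£2,919.19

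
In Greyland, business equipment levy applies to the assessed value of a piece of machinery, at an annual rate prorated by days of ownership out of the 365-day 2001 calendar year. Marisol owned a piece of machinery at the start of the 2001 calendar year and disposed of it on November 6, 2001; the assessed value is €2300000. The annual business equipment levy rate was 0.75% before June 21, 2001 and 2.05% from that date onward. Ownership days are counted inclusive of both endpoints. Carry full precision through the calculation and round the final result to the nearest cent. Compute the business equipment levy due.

January 1 – June 20, 2001: 171 days at 0.75% → €2300000 × 0.75% × 171/365 = €8081.5068
June 21 – November 6, 2001: 139 days at 2.05% → €2300000 × 2.05% × 139/365 = €17955.7534
Total = €26037.2603

€26037.26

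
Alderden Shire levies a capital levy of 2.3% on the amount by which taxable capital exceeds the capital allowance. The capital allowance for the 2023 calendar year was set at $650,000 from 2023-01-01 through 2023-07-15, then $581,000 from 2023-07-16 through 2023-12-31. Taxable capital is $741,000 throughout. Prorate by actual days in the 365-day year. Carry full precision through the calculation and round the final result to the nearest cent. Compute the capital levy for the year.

$2,827.80

2023-01-01 to 2023-07-15: 196 days, exemption $650,000 → ($741,000 − $650,000) × 2.3% × 196/365 = $1,123.9123
2023-07-16 to 2023-12-31: 169 days, exemption $581,000 → ($741,000 − $581,000) × 2.3% × 169/365 = $1,703.8904
Total = $2,827.8027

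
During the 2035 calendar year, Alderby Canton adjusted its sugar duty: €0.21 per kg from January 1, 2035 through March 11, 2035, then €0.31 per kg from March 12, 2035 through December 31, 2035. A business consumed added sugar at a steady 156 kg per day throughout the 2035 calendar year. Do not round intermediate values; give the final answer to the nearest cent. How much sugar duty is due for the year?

January 1 – March 11, 2035: 70 days × 156 kg/day = 10,920 kg at €0.21/kg → €2,293.20
March 12 – December 31, 2035: 295 days × 156 kg/day = 46,020 kg at €0.31/kg → €14,266.20

€16,559.40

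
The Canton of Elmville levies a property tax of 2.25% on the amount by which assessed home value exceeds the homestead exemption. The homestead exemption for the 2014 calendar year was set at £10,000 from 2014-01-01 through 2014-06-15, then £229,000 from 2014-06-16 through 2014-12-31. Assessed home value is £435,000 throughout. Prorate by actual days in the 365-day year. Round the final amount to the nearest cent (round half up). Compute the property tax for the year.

2014-01-01 to 2014-06-15: 166 days, exemption £10,000 → (£435,000 − £10,000) × 2.25% × 166/365 = £4,348.9726
2014-06-16 to 2014-12-31: 199 days, exemption £229,000 → (£435,000 − £229,000) × 2.25% × 199/365 = £2,527.0274
Total = £6,876.0000

£6,876.00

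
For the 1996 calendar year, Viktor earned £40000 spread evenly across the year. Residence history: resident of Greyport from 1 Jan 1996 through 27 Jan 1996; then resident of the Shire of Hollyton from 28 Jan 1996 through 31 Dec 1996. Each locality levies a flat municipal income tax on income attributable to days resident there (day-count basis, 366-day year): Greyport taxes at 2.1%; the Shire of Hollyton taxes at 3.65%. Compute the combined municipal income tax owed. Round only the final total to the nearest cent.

Greyport, 1 Jan – 27 Jan 1996: 27 days → £40000 × 2.1% × 27/366 = £61.9672
The Shire of Hollyton, 28 Jan – 31 Dec 1996: 339 days → £40000 × 3.65% × 339/366 = £1352.2951
Total = £1414.2623

£1414.26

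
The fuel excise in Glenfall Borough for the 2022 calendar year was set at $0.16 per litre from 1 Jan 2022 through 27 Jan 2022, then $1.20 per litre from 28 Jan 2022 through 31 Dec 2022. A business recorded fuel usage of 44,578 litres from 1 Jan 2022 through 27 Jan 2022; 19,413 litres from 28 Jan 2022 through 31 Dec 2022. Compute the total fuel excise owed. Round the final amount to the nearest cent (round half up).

$30,428.08

1 Jan – 27 Jan 2022: 44,578 litres at $0.16/litre → $7,132.48
28 Jan – 31 Dec 2022: 19,413 litres at $1.20/litre → $23,295.60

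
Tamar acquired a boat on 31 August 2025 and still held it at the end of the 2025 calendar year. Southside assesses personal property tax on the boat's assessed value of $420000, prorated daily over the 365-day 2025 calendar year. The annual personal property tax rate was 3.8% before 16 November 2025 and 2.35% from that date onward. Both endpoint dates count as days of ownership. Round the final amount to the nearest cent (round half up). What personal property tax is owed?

31 August – 15 November 2025: 77 days at 3.8% → $420000 × 3.8% × 77/365 = $3366.9041
16 November – 31 December 2025: 46 days at 2.35% → $420000 × 2.35% × 46/365 = $1243.8904
Total = $4610.7945

$4610.79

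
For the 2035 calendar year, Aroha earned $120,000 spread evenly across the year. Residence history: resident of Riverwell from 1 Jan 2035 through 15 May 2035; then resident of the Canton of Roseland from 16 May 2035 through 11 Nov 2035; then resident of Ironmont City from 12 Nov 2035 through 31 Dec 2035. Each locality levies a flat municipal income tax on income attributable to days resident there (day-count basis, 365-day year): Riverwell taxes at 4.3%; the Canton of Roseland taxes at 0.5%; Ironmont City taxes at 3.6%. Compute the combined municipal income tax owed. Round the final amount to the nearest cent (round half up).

Riverwell, 1 Jan – 15 May 2035: 135 days → $120,000 × 4.3% × 135/365 = $1,908.4932
The Canton of Roseland, 16 May – 11 Nov 2035: 180 days → $120,000 × 0.5% × 180/365 = $295.8904
Ironmont City, 12 Nov – 31 Dec 2035: 50 days → $120,000 × 3.6% × 50/365 = $591.7808
Total = $2,796.1644

$2,796.16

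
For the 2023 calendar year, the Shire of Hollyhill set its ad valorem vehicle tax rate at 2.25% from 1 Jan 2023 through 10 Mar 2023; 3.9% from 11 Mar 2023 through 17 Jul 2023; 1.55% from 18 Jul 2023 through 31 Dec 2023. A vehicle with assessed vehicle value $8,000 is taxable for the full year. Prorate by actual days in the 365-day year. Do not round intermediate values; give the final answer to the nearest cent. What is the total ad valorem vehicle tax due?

1 Jan – 10 Mar 2023: 69 days at 2.25% → $8,000 × 2.25% × 69/365 = $34.0274
11 Mar – 17 Jul 2023: 129 days at 3.9% → $8,000 × 3.9% × 129/365 = $110.2685
18 Jul – 31 Dec 2023: 167 days at 1.55% → $8,000 × 1.55% × 167/365 = $56.7342
Total = $201.0301

$201.03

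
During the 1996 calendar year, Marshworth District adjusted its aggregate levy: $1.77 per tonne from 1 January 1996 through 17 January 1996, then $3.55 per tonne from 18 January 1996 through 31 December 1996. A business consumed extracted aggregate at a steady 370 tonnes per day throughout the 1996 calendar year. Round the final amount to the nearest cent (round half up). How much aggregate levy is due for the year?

1 January – 17 January 1996: 17 days × 370 tonnes/day = 6,290 tonnes at $1.77/tonne → $11,133.30
18 January – 31 December 1996: 349 days × 370 tonnes/day = 129,130 tonnes at $3.55/tonne → $458,411.50

$469,544.80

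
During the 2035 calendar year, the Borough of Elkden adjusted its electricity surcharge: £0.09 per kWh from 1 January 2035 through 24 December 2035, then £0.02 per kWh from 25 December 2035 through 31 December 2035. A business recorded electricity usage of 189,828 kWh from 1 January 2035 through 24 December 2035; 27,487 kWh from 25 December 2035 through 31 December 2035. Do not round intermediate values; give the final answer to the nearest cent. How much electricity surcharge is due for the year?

£17,634.26

1 January – 24 December 2035: 189,828 kWh at £0.09/kWh → £17,084.52
25 December – 31 December 2035: 27,487 kWh at £0.02/kWh → £549.74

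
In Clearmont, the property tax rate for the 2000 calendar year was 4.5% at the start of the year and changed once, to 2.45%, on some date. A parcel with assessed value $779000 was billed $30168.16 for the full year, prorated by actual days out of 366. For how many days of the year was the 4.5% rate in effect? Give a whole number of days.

254 days

Let d = days at the first rate; then 366 − d days at the second rate.
$779000 × [4.5%·d + 2.45%·(366−d)] / 366 = $30168.16
Solving gives d = 254, so the new rate took effect on September 11, 2000.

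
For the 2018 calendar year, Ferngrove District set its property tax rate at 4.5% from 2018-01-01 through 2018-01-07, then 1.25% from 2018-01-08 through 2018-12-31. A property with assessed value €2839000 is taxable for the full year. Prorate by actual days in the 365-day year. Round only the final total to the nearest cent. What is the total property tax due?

€37257.01

2018-01-01 to 2018-01-07: 7 days at 4.5% → €2839000 × 4.5% × 7/365 = €2450.0959
2018-01-08 to 2018-12-31: 358 days at 1.25% → €2839000 × 1.25% × 358/365 = €34806.9178
Total = €37257.0137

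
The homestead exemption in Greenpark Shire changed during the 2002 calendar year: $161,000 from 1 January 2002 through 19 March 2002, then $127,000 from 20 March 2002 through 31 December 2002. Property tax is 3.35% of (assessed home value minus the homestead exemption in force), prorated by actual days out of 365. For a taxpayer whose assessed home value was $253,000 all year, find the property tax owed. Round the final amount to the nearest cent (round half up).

$3,977.60

1 January – 19 March 2002: 78 days, exemption $161,000 → ($253,000 − $161,000) × 3.35% × 78/365 = $658.6192
20 March – 31 December 2002: 287 days, exemption $127,000 → ($253,000 − $127,000) × 3.35% × 287/365 = $3,318.9781
Total = $3,977.5973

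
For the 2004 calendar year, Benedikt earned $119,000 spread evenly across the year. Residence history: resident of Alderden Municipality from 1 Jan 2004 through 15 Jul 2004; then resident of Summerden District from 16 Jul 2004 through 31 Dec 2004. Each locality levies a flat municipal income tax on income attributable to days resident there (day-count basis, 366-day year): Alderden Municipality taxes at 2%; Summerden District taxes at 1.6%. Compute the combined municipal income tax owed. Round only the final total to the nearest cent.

$2,160.21

Alderden Municipality, 1 Jan – 15 Jul 2004: 197 days → $119,000 × 2% × 197/366 = $1,281.0383
Summerden District, 16 Jul – 31 Dec 2004: 169 days → $119,000 × 1.6% × 169/366 = $879.1694
Total = $2,160.2077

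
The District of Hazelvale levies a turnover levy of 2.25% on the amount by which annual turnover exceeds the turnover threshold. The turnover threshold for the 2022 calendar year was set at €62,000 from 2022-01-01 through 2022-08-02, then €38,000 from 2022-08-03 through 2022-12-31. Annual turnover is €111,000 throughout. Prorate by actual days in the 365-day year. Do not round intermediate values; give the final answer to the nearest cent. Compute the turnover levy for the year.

2022-01-01 to 2022-08-02: 214 days, exemption €62,000 → (€111,000 − €62,000) × 2.25% × 214/365 = €646.3973
2022-08-03 to 2022-12-31: 151 days, exemption €38,000 → (€111,000 − €38,000) × 2.25% × 151/365 = €679.5000
Total = €1,325.8973

€1,325.90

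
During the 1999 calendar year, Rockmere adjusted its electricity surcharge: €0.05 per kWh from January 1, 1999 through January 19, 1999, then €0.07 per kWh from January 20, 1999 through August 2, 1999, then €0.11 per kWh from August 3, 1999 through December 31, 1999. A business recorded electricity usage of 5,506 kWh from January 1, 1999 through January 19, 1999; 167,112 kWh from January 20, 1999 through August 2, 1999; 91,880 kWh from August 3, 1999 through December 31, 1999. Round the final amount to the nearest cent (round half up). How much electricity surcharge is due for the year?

€22079.94

January 1 – January 19, 1999: 5,506 kWh at €0.05/kWh → €275.30
January 20 – August 2, 1999: 167,112 kWh at €0.07/kWh → €11697.84
August 3 – December 31, 1999: 91,880 kWh at €0.11/kWh → €10106.80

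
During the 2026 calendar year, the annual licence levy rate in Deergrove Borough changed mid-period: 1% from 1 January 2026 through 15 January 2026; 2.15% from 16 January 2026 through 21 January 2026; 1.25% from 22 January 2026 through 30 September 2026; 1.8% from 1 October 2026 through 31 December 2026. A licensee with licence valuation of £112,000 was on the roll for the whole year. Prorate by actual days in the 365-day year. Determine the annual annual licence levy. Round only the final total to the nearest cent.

£1,560.33

1 January – 15 January 2026: 15 days at 1% → £112,000 × 1% × 15/365 = £46.0274
16 January – 21 January 2026: 6 days at 2.15% → £112,000 × 2.15% × 6/365 = £39.5836
22 January – 30 September 2026: 252 days at 1.25% → £112,000 × 1.25% × 252/365 = £966.5753
1 October – 31 December 2026: 92 days at 1.8% → £112,000 × 1.8% × 92/365 = £508.1425
Total = £1,560.3288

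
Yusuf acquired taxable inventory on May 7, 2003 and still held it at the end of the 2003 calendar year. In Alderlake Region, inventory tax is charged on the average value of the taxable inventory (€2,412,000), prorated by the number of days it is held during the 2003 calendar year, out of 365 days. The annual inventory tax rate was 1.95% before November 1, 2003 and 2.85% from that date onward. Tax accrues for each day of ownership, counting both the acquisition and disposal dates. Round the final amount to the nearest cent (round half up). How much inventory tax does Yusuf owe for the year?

May 7 – October 31, 2003: 178 days at 1.95% → €2,412,000 × 1.95% × 178/365 = €22,937.1288
November 1 – December 31, 2003: 61 days at 2.85% → €2,412,000 × 2.85% × 61/365 = €11,488.3890
Total = €34,425.5178

€34,425.52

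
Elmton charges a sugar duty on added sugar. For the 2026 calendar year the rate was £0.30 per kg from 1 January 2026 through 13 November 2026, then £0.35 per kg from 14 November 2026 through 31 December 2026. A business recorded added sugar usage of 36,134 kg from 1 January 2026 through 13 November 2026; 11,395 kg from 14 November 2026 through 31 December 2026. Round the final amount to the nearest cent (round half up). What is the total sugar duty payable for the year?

£14,828.45

1 January – 13 November 2026: 36,134 kg at £0.30/kg → £10,840.20
14 November – 31 December 2026: 11,395 kg at £0.35/kg → £3,988.25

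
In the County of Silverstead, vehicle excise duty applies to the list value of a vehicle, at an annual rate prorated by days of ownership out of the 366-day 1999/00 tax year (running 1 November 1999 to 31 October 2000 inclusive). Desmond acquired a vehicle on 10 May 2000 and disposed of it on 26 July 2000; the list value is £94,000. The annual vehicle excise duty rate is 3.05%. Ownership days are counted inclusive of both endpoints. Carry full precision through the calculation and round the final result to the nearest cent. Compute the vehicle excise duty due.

£611.00

Days held (10 May – 26 July 2000): 78 out of 366
Tax = £94,000 × 3.05% × 78/366 = £611.0000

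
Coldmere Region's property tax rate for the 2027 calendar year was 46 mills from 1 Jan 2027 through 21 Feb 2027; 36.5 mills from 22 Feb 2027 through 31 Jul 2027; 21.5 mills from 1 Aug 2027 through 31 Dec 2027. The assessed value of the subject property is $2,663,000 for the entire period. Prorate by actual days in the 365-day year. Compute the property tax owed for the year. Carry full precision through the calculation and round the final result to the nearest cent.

$84,059.60

1 Jan – 21 Feb 2027: 52 days at 46 mills → $2,663,000 × 4.6% × 52/365 = $17,451.7699
22 Feb – 31 Jul 2027: 160 days at 36.5 mills → $2,663,000 × 3.65% × 160/365 = $42,608.0000
1 Aug – 31 Dec 2027: 153 days at 21.5 mills → $2,663,000 × 2.15% × 153/365 = $23,999.8315
Total = $84,059.6014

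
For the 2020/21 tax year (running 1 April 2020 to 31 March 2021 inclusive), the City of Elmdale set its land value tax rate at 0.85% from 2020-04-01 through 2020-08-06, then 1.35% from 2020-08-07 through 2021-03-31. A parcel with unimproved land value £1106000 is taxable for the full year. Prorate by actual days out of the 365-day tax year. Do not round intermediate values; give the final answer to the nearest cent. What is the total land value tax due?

£12991.71

2020-04-01 to 2020-08-06: 128 days at 0.85% → £1106000 × 0.85% × 128/365 = £3296.7890
2020-08-07 to 2021-03-31: 237 days at 1.35% → £1106000 × 1.35% × 237/365 = £9694.9233
Total = £12991.7123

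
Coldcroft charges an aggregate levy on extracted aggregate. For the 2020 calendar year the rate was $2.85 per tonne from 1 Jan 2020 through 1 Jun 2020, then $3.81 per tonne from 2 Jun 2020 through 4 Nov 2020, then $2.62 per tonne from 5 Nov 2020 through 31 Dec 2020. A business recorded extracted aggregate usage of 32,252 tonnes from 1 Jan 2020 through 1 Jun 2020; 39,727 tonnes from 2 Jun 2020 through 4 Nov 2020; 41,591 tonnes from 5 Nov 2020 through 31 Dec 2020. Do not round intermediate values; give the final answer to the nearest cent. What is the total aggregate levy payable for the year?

1 Jan – 1 Jun 2020: 32,252 tonnes at $2.85/tonne → $91,918.20
2 Jun – 4 Nov 2020: 39,727 tonnes at $3.81/tonne → $151,359.87
5 Nov – 31 Dec 2020: 41,591 tonnes at $2.62/tonne → $108,968.42

$352,246.49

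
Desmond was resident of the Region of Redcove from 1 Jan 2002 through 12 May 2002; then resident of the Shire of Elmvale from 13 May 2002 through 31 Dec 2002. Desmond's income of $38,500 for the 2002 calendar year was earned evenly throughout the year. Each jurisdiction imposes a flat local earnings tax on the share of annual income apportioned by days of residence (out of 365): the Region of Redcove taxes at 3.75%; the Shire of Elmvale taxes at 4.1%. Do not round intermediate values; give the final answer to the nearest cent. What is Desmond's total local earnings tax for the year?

The Region of Redcove, 1 Jan – 12 May 2002: 132 days → $38,500 × 3.75% × 132/365 = $522.1233
The Shire of Elmvale, 13 May – 31 Dec 2002: 233 days → $38,500 × 4.1% × 233/365 = $1,007.6452
Total = $1,529.7685

$1,529.77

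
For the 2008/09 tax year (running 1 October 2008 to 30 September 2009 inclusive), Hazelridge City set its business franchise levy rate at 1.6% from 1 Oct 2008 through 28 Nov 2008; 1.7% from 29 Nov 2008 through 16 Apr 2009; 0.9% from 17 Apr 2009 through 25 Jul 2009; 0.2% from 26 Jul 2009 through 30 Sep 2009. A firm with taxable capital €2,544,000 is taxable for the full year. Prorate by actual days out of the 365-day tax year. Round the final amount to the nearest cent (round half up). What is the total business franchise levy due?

€30,256.18

1 Oct – 28 Nov 2008: 59 days at 1.6% → €2,544,000 × 1.6% × 59/365 = €6,579.5507
29 Nov 2008 – 16 Apr 2009: 139 days at 1.7% → €2,544,000 × 1.7% × 139/365 = €16,469.7863
17 Apr – 25 Jul 2009: 100 days at 0.9% → €2,544,000 × 0.9% × 100/365 = €6,272.8767
26 Jul – 30 Sep 2009: 67 days at 0.2% → €2,544,000 × 0.2% × 67/365 = €933.9616
Total = €30,256.1753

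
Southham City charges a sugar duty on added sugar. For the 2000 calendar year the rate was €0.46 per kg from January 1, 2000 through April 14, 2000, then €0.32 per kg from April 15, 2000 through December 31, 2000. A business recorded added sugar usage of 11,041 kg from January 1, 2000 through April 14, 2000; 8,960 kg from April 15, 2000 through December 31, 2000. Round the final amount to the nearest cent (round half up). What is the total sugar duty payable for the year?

January 1 – April 14, 2000: 11,041 kg at €0.46/kg → €5,078.86
April 15 – December 31, 2000: 8,960 kg at €0.32/kg → €2,867.20

€7,946.06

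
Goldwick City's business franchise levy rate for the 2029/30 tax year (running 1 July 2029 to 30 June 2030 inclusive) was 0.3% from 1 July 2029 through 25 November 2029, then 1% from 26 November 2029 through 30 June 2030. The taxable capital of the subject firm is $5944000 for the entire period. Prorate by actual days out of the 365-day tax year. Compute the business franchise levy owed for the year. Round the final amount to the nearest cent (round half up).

1 July – 25 November 2029: 148 days at 0.3% → $5944000 × 0.3% × 148/365 = $7230.5096
26 November 2029 – 30 June 2030: 217 days at 1% → $5944000 × 1% × 217/365 = $35338.3014
Total = $42568.8110

$42568.81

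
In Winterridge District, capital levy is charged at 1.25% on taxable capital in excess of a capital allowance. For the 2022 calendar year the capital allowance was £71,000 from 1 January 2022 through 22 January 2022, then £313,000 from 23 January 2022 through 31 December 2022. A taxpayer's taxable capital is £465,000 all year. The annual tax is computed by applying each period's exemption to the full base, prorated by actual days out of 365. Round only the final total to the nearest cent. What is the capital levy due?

1 January – 22 January 2022: 22 days, exemption £71,000 → (£465,000 − £71,000) × 1.25% × 22/365 = £296.8493
23 January – 31 December 2022: 343 days, exemption £313,000 → (£465,000 − £313,000) × 1.25% × 343/365 = £1,785.4795
Total = £2,082.3288

£2,082.33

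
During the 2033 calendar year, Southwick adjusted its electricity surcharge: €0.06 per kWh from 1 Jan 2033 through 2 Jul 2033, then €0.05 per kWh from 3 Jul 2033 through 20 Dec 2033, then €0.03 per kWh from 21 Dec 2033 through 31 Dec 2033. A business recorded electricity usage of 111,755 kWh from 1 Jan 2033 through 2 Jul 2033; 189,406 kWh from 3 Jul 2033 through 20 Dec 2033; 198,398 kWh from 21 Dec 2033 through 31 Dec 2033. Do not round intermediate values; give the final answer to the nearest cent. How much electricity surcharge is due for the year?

1 Jan – 2 Jul 2033: 111,755 kWh at €0.06/kWh → €6,705.30
3 Jul – 20 Dec 2033: 189,406 kWh at €0.05/kWh → €9,470.30
21 Dec – 31 Dec 2033: 198,398 kWh at €0.03/kWh → €5,951.94

€22,127.54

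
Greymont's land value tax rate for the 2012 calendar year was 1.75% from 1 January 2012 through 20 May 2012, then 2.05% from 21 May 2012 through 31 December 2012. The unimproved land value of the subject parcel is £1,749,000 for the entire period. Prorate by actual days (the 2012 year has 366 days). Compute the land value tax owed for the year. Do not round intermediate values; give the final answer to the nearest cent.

1 January – 20 May 2012: 141 days at 1.75% → £1,749,000 × 1.75% × 141/366 = £11,791.4139
21 May – 31 December 2012: 225 days at 2.05% → £1,749,000 × 2.05% × 225/366 = £22,041.7008
Total = £33,833.1148

£33,833.11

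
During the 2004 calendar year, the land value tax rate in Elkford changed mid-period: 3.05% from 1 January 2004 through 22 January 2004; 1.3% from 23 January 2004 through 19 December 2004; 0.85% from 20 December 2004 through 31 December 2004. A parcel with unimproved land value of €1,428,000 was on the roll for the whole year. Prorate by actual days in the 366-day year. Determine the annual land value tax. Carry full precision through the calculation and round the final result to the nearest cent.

1 January – 22 January 2004: 22 days at 3.05% → €1,428,000 × 3.05% × 22/366 = €2,618.0000
23 January – 19 December 2004: 332 days at 1.3% → €1,428,000 × 1.3% × 332/366 = €16,839.4754
20 December – 31 December 2004: 12 days at 0.85% → €1,428,000 × 0.85% × 12/366 = €397.9672
Total = €19,855.4426

€19,855.44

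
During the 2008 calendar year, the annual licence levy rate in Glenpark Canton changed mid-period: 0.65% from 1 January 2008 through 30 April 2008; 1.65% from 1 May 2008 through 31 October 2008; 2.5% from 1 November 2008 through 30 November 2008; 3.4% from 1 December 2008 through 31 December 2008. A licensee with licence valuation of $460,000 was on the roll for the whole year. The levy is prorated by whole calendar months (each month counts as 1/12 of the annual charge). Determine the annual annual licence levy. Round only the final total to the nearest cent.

$7,053.33

1 January – 30 April 2008: 4 months at 0.65% → $460,000 × 0.65% × 4/12 = $996.6667
1 May – 31 October 2008: 6 months at 1.65% → $460,000 × 1.65% × 6/12 = $3,795.0000
1 November – 30 November 2008: 1 month at 2.5% → $460,000 × 2.5% × 1/12 = $958.3333
1 December – 31 December 2008: 1 month at 3.4% → $460,000 × 3.4% × 1/12 = $1,303.3333
Total = $7,053.3333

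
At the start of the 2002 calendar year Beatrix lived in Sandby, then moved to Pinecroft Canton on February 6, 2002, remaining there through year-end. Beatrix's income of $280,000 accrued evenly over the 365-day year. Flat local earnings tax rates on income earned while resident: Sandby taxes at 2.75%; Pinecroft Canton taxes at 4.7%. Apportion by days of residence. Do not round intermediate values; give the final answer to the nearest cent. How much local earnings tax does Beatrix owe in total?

Sandby, January 1 – February 5, 2002: 36 days → $280,000 × 2.75% × 36/365 = $759.4521
Pinecroft Canton, February 6 – December 31, 2002: 329 days → $280,000 × 4.7% × 329/365 = $11,862.0274
Total = $12,621.4795

$12,621.48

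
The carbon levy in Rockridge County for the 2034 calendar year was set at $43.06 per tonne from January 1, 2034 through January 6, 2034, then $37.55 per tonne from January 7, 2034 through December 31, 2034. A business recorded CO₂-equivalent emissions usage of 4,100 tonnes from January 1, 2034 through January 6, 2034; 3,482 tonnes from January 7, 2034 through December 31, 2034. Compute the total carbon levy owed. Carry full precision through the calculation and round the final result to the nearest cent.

January 1 – January 6, 2034: 4,100 tonnes at $43.06/tonne → $176,546.00
January 7 – December 31, 2034: 3,482 tonnes at $37.55/tonne → $130,749.10

$307,295.10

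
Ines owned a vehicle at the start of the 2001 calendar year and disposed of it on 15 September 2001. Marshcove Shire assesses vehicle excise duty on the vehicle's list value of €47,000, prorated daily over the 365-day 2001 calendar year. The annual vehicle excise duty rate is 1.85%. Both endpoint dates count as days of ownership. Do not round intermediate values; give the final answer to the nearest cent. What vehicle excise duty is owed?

Days held (1 January – 15 September 2001): 258 out of 365
Tax = €47,000 × 1.85% × 258/365 = €614.6055

€614.61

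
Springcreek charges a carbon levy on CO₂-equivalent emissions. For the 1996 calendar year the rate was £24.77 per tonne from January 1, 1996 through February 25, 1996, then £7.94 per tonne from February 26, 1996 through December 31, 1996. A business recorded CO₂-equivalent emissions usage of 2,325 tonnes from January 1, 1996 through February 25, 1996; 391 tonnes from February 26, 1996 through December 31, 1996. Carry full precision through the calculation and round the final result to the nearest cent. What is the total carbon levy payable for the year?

£60,694.79

January 1 – February 25, 1996: 2,325 tonnes at £24.77/tonne → £57,590.25
February 26 – December 31, 1996: 391 tonnes at £7.94/tonne → £3,104.54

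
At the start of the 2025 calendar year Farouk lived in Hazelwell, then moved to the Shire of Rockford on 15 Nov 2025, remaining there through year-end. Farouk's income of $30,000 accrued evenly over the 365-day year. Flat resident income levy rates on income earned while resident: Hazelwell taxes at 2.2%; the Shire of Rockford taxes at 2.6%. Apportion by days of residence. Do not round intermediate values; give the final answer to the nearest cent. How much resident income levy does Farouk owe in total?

Hazelwell, 1 Jan – 14 Nov 2025: 318 days → $30,000 × 2.2% × 318/365 = $575.0137
The Shire of Rockford, 15 Nov – 31 Dec 2025: 47 days → $30,000 × 2.6% × 47/365 = $100.4384
Total = $675.4521

$675.45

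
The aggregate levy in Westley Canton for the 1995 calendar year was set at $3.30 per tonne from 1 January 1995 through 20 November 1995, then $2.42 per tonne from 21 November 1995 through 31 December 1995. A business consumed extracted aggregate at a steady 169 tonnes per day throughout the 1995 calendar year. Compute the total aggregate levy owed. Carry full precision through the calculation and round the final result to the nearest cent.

$197,462.98

1 January – 20 November 1995: 324 days × 169 tonnes/day = 54,756 tonnes at $3.30/tonne → $180,694.80
21 November – 31 December 1995: 41 days × 169 tonnes/day = 6,929 tonnes at $2.42/tonne → $16,768.18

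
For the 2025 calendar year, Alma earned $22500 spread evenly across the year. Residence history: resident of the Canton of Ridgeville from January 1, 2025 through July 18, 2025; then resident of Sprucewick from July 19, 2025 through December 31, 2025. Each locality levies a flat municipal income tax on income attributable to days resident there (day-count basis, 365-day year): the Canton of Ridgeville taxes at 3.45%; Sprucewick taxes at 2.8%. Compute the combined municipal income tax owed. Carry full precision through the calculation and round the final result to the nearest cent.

The Canton of Ridgeville, January 1 – July 18, 2025: 199 days → $22500 × 3.45% × 199/365 = $423.2158
Sprucewick, July 19 – December 31, 2025: 166 days → $22500 × 2.8% × 166/365 = $286.5205
Total = $709.7363

$709.74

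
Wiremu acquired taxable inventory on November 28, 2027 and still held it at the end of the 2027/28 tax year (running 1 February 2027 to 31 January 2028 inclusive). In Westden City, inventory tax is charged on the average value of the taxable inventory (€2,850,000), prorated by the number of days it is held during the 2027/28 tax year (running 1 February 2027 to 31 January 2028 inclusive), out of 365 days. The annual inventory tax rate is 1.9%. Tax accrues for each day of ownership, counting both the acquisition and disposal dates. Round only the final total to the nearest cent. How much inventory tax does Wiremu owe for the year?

Days held (November 28, 2027 – January 31, 2028): 65 out of 365
Tax = €2,850,000 × 1.9% × 65/365 = €9,643.1507

€9,643.15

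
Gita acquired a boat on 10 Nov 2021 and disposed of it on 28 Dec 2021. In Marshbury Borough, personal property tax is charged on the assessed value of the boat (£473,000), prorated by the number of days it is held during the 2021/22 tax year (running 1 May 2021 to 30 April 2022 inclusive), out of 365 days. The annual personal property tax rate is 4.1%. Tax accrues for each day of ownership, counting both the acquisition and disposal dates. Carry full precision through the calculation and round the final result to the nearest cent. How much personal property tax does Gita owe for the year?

£2,603.44

Days held (10 Nov – 28 Dec 2021): 49 out of 365
Tax = £473,000 × 4.1% × 49/365 = £2,603.4438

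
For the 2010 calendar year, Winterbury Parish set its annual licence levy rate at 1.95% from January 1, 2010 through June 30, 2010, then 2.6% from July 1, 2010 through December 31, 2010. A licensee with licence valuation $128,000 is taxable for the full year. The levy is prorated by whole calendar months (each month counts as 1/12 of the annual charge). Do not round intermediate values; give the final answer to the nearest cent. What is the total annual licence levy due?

January 1 – June 30, 2010: 6 months at 1.95% → $128,000 × 1.95% × 6/12 = $1,248.0000
July 1 – December 31, 2010: 6 months at 2.6% → $128,000 × 2.6% × 6/12 = $1,664.0000
Total = $2,912.0000

$2,912.00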